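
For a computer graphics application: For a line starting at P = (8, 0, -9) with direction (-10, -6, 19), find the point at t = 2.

P(t) = P + t·d
  = (8 + (-10)·2, 0 + (-6)·2, -9 + 19·2)
  = (8 - 20, 0 - 12, -9 + 38)
  = (-12, -12, 29)

(-12, -12, 29)


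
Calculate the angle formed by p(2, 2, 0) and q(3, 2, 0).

p·q = 2·3 + 2·2 + 0·0 = 6 + 4 + 0 = 10
|p| = √(2² + 2² + 0²) = √8 ≈ 2.828
|q| = √(3² + 2² + 0²) = √13 ≈ 3.606
cos θ = (p·q)/(|p||q|) = 10/(2.828·3.606) ≈ 0.9806
θ = arccos(0.9806) ≈ 11.31°

11.31°


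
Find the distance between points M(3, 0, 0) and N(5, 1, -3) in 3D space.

d = √[(x₂-x₁)² + (y₂-y₁)² + (z₂-z₁)²]
  = √[2² + 1² + (-3)²]
  = √[4 + 1 + 9]
  = √14
  ≈ 3.742

3.742


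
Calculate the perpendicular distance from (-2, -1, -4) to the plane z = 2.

distance = |a·x₀ + b·y₀ + c·z₀ - d| / √(a² + b² + c²)
  = |0·(-2) + 0·(-1) + 1·(-4) - 2| / √(0² + 0² + 1²)
  = |0 + 0 - 4 - 2| / √(0 + 0 + 1)
  = |-6| / √1
  = 6 / 1
  ≈ 6

6


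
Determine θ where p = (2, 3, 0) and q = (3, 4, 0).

p·q = 2·3 + 3·4 + 0·0 = 6 + 12 + 0 = 18
|p| = √(2² + 3² + 0²) = √13 ≈ 3.606
|q| = √(3² + 4² + 0²) = √25 ≈ 5
cos θ = (p·q)/(|p||q|) = 18/(3.606·5) ≈ 0.9985
θ = arccos(0.9985) ≈ 3.18°

3.18°


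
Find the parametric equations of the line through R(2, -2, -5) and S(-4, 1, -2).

Direction vector d = S - R = (-4 - 2, 1 + 2, -2 + 5) = (-6, 3, 3)
Parametric form r = R + t·d:
x = 2 - 6t, y = -2 + 3t, z = -5 + 3t

x = 2 - 6t, y = -2 + 3t, z = -5 + 3t


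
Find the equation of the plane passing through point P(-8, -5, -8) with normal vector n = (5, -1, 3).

The plane through P with normal n = (a, b, c) satisfies n·(r - P) = 0,
i.e. ax + by + cz = a·x₀ + b·y₀ + c·z₀.
d = 5·(-8) + (-1)·(-5) + 3·(-8)
  = -40 + 5 - 24
  = -59
Equation: 5x - y + 3z = -59

5x - y + 3z = -59


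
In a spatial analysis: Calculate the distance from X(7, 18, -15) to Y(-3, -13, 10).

d = √[(x₂-x₁)² + (y₂-y₁)² + (z₂-z₁)²]
  = √[(-10)² + (-31)² + 25²]
  = √[100 + 961 + 625]
  = √1686
  ≈ 41.06

41.06


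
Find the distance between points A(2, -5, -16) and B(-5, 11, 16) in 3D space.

d = √[(x₂-x₁)² + (y₂-y₁)² + (z₂-z₁)²]
  = √[(-7)² + 16² + 32²]
  = √[49 + 256 + 1024]
  = √1329
  ≈ 36.46

36.46


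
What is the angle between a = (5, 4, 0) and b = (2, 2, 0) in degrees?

a·b = 5·2 + 4·2 + 0·0 = 10 + 8 + 0 = 18
|a| = √(5² + 4² + 0²) = √41 ≈ 6.403
|b| = √(2² + 2² + 0²) = √8 ≈ 2.828
cos θ = (a·b)/(|a||b|) = 18/(6.403·2.828) ≈ 0.9939
θ = arccos(0.9939) ≈ 6.34°

6.34°


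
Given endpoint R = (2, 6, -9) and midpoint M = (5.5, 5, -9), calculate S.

S = 2M - R
  = (2·5.5 - 2, 2·5 - 6, 2·(-9) - (-9))
  = (11 - 2, 10 - 6, -18 + 9)
  = (9, 4, -9)

(9, 4, -9)


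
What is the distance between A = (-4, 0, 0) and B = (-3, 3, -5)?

d = √[(x₂-x₁)² + (y₂-y₁)² + (z₂-z₁)²]
  = √[1² + 3² + (-5)²]
  = √[1 + 9 + 25]
  = √35
  ≈ 5.916

5.916


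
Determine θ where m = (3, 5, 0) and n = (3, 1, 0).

m·n = 3·3 + 5·1 + 0·0 = 9 + 5 + 0 = 14
|m| = √(3² + 5² + 0²) = √34 ≈ 5.831
|n| = √(3² + 1² + 0²) = √10 ≈ 3.162
cos θ = (m·n)/(|m||n|) = 14/(5.831·3.162) ≈ 0.7593
θ = arccos(0.7593) ≈ 40.6°

40.6°


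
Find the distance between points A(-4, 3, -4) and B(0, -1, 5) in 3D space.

d = √[(x₂-x₁)² + (y₂-y₁)² + (z₂-z₁)²]
  = √[4² + (-4)² + 9²]
  = √[16 + 16 + 81]
  = √113
  ≈ 10.63

10.63


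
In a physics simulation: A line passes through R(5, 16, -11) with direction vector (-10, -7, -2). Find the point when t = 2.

P(t) = R + t·d
  = (5 + (-10)·2, 16 + (-7)·2, -11 + (-2)·2)
  = (5 - 20, 16 - 14, -11 - 4)
  = (-15, 2, -15)

(-15, 2, -15)


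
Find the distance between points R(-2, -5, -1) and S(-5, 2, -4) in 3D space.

d = √[(x₂-x₁)² + (y₂-y₁)² + (z₂-z₁)²]
  = √[(-3)² + 7² + (-3)²]
  = √[9 + 49 + 9]
  = √67
  ≈ 8.185

8.185


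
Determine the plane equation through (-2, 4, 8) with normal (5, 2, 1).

The plane through P with normal n = (a, b, c) satisfies n·(r - P) = 0,
i.e. ax + by + cz = a·x₀ + b·y₀ + c·z₀.
d = 5·(-2) + 2·4 + 1·8
  = -10 + 8 + 8
  = 6
Equation: 5x + 2y + z = 6

5x + 2y + z = 6


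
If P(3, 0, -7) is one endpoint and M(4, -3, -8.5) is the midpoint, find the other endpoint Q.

Q = 2M - P
  = (2·4 - 3, 2·(-3) - 0, 2·(-8.5) - (-7))
  = (8 - 3, -6 + 0, -17 + 7)
  = (5, -6, -10)

(5, -6, -10)


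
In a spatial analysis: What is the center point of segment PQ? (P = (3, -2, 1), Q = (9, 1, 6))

M = ((x₁+x₂)/2, (y₁+y₂)/2, (z₁+z₂)/2)
  = ((3 + 9)/2, (-2 + 1)/2, (1 + 6)/2)
  = (12/2, -1/2, 7/2)
  = (6, -0.5, 3.5)

(6, -0.5, 3.5)


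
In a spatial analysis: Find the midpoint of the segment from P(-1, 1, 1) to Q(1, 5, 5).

M = ((x₁+x₂)/2, (y₁+y₂)/2, (z₁+z₂)/2)
  = ((-1 + 1)/2, (1 + 5)/2, (1 + 5)/2)
  = (0/2, 6/2, 6/2)
  = (0, 3, 3)

(0, 3, 3)


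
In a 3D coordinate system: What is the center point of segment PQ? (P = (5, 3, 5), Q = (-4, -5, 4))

M = ((x₁+x₂)/2, (y₁+y₂)/2, (z₁+z₂)/2)
  = ((5 - 4)/2, (3 - 5)/2, (5 + 4)/2)
  = (1/2, -2/2, 9/2)
  = (0.5, -1, 4.5)

(0.5, -1, 4.5)


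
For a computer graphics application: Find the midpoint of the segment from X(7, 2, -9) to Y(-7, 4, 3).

M = ((x₁+x₂)/2, (y₁+y₂)/2, (z₁+z₂)/2)
  = ((7 - 7)/2, (2 + 4)/2, (-9 + 3)/2)
  = (0/2, 6/2, -6/2)
  = (0, 3, -3)

(0, 3, -3)


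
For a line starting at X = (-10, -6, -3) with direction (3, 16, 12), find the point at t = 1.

P(t) = X + t·d
  = (-10 + 3·1, -6 + 16·1, -3 + 12·1)
  = (-10 + 3, -6 + 16, -3 + 12)
  = (-7, 10, 9)

(-7, 10, 9)


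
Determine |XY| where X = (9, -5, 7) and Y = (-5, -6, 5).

d = √[(x₂-x₁)² + (y₂-y₁)² + (z₂-z₁)²]
  = √[(-14)² + (-1)² + (-2)²]
  = √[196 + 1 + 4]
  = √201
  ≈ 14.18

14.18


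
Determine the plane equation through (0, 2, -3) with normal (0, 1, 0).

The plane through P with normal n = (a, b, c) satisfies n·(r - P) = 0,
i.e. ax + by + cz = a·x₀ + b·y₀ + c·z₀.
d = 0·0 + 1·2 + 0·(-3)
  = 0 + 2 + 0
  = 2
Equation: y = 2

y = 2


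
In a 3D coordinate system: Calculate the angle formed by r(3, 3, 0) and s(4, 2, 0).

r·s = 3·4 + 3·2 + 0·0 = 12 + 6 + 0 = 18
|r| = √(3² + 3² + 0²) = √18 ≈ 4.243
|s| = √(4² + 2² + 0²) = √20 ≈ 4.472
cos θ = (r·s)/(|r||s|) = 18/(4.243·4.472) ≈ 0.9487
θ = arccos(0.9487) ≈ 18.43°

18.43°


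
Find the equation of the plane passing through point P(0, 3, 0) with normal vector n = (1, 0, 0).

The plane through P with normal n = (a, b, c) satisfies n·(r - P) = 0,
i.e. ax + by + cz = a·x₀ + b·y₀ + c·z₀.
d = 1·0 + 0·3 + 0·0
  = 0 + 0 + 0
  = 0
Equation: x = 0

x = 0


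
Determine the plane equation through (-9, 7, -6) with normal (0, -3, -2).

The plane through P with normal n = (a, b, c) satisfies n·(r - P) = 0,
i.e. ax + by + cz = a·x₀ + b·y₀ + c·z₀.
d = 0·(-9) + (-3)·7 + (-2)·(-6)
  = 0 - 21 + 12
  = -9
Equation: -3y - 2z = -9

-3y - 2z = -9


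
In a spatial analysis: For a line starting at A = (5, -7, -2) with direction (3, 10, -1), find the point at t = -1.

P(t) = A + t·d
  = (5 + 3·(-1), -7 + 10·(-1), -2 + (-1)·(-1))
  = (5 - 3, -7 - 10, -2 + 1)
  = (2, -17, -1)

(2, -17, -1)


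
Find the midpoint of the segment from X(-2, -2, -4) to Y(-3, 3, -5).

M = ((x₁+x₂)/2, (y₁+y₂)/2, (z₁+z₂)/2)
  = ((-2 - 3)/2, (-2 + 3)/2, (-4 - 5)/2)
  = (-5/2, 1/2, -9/2)
  = (-2.5, 0.5, -4.5)

(-2.5, 0.5, -4.5)


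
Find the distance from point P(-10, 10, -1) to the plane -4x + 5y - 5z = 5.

distance = |a·x₀ + b·y₀ + c·z₀ - d| / √(a² + b² + c²)
  = |(-4)·(-10) + 5·10 + (-5)·(-1) - 5| / √((-4)² + 5² + (-5)²)
  = |40 + 50 + 5 - 5| / √(16 + 25 + 25)
  = |90| / √66
  = 90 / 8.124
  ≈ 11.08

11.08


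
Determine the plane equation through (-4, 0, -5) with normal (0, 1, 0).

The plane through P with normal n = (a, b, c) satisfies n·(r - P) = 0,
i.e. ax + by + cz = a·x₀ + b·y₀ + c·z₀.
d = 0·(-4) + 1·0 + 0·(-5)
  = 0 + 0 + 0
  = 0
Equation: y = 0

y = 0


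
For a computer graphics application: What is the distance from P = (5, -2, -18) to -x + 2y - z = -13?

distance = |a·x₀ + b·y₀ + c·z₀ - d| / √(a² + b² + c²)
  = |(-1)·5 + 2·(-2) + (-1)·(-18) - (-13)| / √((-1)² + 2² + (-1)²)
  = |-5 - 4 + 18 + 13| / √(1 + 4 + 1)
  = |22| / √6
  = 22 / 2.449
  ≈ 8.981

8.981


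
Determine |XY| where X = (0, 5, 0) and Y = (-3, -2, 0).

d = √[(x₂-x₁)² + (y₂-y₁)² + (z₂-z₁)²]
  = √[(-3)² + (-7)² + 0²]
  = √[9 + 49 + 0]
  = √58
  ≈ 7.616

7.616


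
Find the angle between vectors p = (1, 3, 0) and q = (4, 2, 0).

p·q = 1·4 + 3·2 + 0·0 = 4 + 6 + 0 = 10
|p| = √(1² + 3² + 0²) = √10 ≈ 3.162
|q| = √(4² + 2² + 0²) = √20 ≈ 4.472
cos θ = (p·q)/(|p||q|) = 10/(3.162·4.472) ≈ 0.7071
θ = arccos(0.7071) ≈ 45°

45°


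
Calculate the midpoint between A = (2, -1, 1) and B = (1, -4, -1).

M = ((x₁+x₂)/2, (y₁+y₂)/2, (z₁+z₂)/2)
  = ((2 + 1)/2, (-1 - 4)/2, (1 - 1)/2)
  = (3/2, -5/2, 0/2)
  = (1.5, -2.5, 0)

(1.5, -2.5, 0)


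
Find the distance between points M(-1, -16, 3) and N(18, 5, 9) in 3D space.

d = √[(x₂-x₁)² + (y₂-y₁)² + (z₂-z₁)²]
  = √[19² + 21² + 6²]
  = √[361 + 441 + 36]
  = √838
  ≈ 28.95

28.95


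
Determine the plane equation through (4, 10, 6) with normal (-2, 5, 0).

The plane through P with normal n = (a, b, c) satisfies n·(r - P) = 0,
i.e. ax + by + cz = a·x₀ + b·y₀ + c·z₀.
d = (-2)·4 + 5·10 + 0·6
  = -8 + 50 + 0
  = 42
Equation: -2x + 5y = 42

-2x + 5y = 42


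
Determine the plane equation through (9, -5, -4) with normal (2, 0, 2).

The plane through P with normal n = (a, b, c) satisfies n·(r - P) = 0,
i.e. ax + by + cz = a·x₀ + b·y₀ + c·z₀.
d = 2·9 + 0·(-5) + 2·(-4)
  = 18 + 0 - 8
  = 10
Equation: 2x + 2z = 10

2x + 2z = 10


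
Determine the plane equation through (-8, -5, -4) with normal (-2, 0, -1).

The plane through P with normal n = (a, b, c) satisfies n·(r - P) = 0,
i.e. ax + by + cz = a·x₀ + b·y₀ + c·z₀.
d = (-2)·(-8) + 0·(-5) + (-1)·(-4)
  = 16 + 0 + 4
  = 20
Equation: -2x - z = 20

-2x - z = 20


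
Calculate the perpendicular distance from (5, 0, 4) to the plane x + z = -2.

distance = |a·x₀ + b·y₀ + c·z₀ - d| / √(a² + b² + c²)
  = |1·5 + 0·0 + 1·4 - (-2)| / √(1² + 0² + 1²)
  = |5 + 0 + 4 + 2| / √(1 + 0 + 1)
  = |11| / √2
  = 11 / 1.414
  ≈ 7.778

7.778


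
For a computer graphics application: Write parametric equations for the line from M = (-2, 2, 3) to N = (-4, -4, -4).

Direction vector d = N - M = (-4 + 2, -4 - 2, -4 - 3) = (-2, -6, -7)
Parametric form r = M + t·d:
x = -2 - 2t, y = 2 - 6t, z = 3 - 7t

x = -2 - 2t, y = 2 - 6t, z = 3 - 7t


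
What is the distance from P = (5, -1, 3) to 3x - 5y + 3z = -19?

distance = |a·x₀ + b·y₀ + c·z₀ - d| / √(a² + b² + c²)
  = |3·5 + (-5)·(-1) + 3·3 - (-19)| / √(3² + (-5)² + 3²)
  = |15 + 5 + 9 + 19| / √(9 + 25 + 9)
  = |48| / √43
  = 48 / 6.557
  ≈ 7.32

7.32


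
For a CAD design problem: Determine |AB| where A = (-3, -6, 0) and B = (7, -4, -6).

d = √[(x₂-x₁)² + (y₂-y₁)² + (z₂-z₁)²]
  = √[10² + 2² + (-6)²]
  = √[100 + 4 + 36]
  = √140
  ≈ 11.83

11.83


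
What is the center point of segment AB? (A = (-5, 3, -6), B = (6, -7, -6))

M = ((x₁+x₂)/2, (y₁+y₂)/2, (z₁+z₂)/2)
  = ((-5 + 6)/2, (3 - 7)/2, (-6 - 6)/2)
  = (1/2, -4/2, -12/2)
  = (0.5, -2, -6)

(0.5, -2, -6)


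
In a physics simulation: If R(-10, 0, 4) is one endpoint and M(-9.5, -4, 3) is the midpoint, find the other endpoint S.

S = 2M - R
  = (2·(-9.5) - (-10), 2·(-4) - 0, 2·3 - 4)
  = (-19 + 10, -8 + 0, 6 - 4)
  = (-9, -8, 2)

(-9, -8, 2)


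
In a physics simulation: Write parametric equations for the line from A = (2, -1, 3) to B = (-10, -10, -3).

Direction vector d = B - A = (-10 - 2, -10 + 1, -3 - 3) = (-12, -9, -6)
Parametric form r = A + t·d:
x = 2 - 12t, y = -1 - 9t, z = 3 - 6t

x = 2 - 12t, y = -1 - 9t, z = 3 - 6t


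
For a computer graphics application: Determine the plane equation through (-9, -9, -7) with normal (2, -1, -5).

The plane through P with normal n = (a, b, c) satisfies n·(r - P) = 0,
i.e. ax + by + cz = a·x₀ + b·y₀ + c·z₀.
d = 2·(-9) + (-1)·(-9) + (-5)·(-7)
  = -18 + 9 + 35
  = 26
Equation: 2x - y - 5z = 26

2x - y - 5z = 26


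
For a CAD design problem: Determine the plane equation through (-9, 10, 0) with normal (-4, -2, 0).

The plane through P with normal n = (a, b, c) satisfies n·(r - P) = 0,
i.e. ax + by + cz = a·x₀ + b·y₀ + c·z₀.
d = (-4)·(-9) + (-2)·10 + 0·0
  = 36 - 20 + 0
  = 16
Equation: -4x - 2y = 16

-4x - 2y = 16


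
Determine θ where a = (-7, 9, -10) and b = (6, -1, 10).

a·b = (-7)·6 + 9·(-1) + (-10)·10 = -42 - 9 - 100 = -151
|a| = √((-7)² + 9² + (-10)²) = √230 ≈ 15.17
|b| = √(6² + (-1)² + 10²) = √137 ≈ 11.7
cos θ = (a·b)/(|a||b|) = -151/(15.17·11.7) ≈ -0.8507
θ = arccos(-0.8507) ≈ 148.3°

148.3°


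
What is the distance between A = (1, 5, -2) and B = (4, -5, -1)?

d = √[(x₂-x₁)² + (y₂-y₁)² + (z₂-z₁)²]
  = √[3² + (-10)² + 1²]
  = √[9 + 100 + 1]
  = √110
  ≈ 10.49

10.49


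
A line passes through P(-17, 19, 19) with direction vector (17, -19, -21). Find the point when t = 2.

P(t) = P + t·d
  = (-17 + 17·2, 19 + (-19)·2, 19 + (-21)·2)
  = (-17 + 34, 19 - 38, 19 - 42)
  = (17, -19, -23)

(17, -19, -23)


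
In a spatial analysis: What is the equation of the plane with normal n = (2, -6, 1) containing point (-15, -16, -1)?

The plane through P with normal n = (a, b, c) satisfies n·(r - P) = 0,
i.e. ax + by + cz = a·x₀ + b·y₀ + c·z₀.
d = 2·(-15) + (-6)·(-16) + 1·(-1)
  = -30 + 96 - 1
  = 65
Equation: 2x - 6y + z = 65

2x - 6y + z = 65


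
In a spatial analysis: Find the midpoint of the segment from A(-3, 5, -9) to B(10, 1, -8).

M = ((x₁+x₂)/2, (y₁+y₂)/2, (z₁+z₂)/2)
  = ((-3 + 10)/2, (5 + 1)/2, (-9 - 8)/2)
  = (7/2, 6/2, -17/2)
  = (3.5, 3, -8.5)

(3.5, 3, -8.5)


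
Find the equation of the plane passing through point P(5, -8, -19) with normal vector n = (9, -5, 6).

The plane through P with normal n = (a, b, c) satisfies n·(r - P) = 0,
i.e. ax + by + cz = a·x₀ + b·y₀ + c·z₀.
d = 9·5 + (-5)·(-8) + 6·(-19)
  = 45 + 40 - 114
  = -29
Equation: 9x - 5y + 6z = -29

9x - 5y + 6z = -29


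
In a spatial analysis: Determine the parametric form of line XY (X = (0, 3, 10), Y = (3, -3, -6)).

Direction vector d = Y - X = (3 + 0, -3 - 3, -6 - 10) = (3, -6, -16)
Parametric form r = X + t·d:
x = 0 + 3t, y = 3 - 6t, z = 10 - 16t

x = 0 + 3t, y = 3 - 6t, z = 10 - 16t


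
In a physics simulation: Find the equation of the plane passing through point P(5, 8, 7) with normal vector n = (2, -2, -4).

The plane through P with normal n = (a, b, c) satisfies n·(r - P) = 0,
i.e. ax + by + cz = a·x₀ + b·y₀ + c·z₀.
d = 2·5 + (-2)·8 + (-4)·7
  = 10 - 16 - 28
  = -34
Equation: 2x - 2y - 4z = -34

2x - 2y - 4z = -34


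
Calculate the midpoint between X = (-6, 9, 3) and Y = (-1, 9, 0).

M = ((x₁+x₂)/2, (y₁+y₂)/2, (z₁+z₂)/2)
  = ((-6 - 1)/2, (9 + 9)/2, (3 + 0)/2)
  = (-7/2, 18/2, 3/2)
  = (-3.5, 9, 1.5)

(-3.5, 9, 1.5)


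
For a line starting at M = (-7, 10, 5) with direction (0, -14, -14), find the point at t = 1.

P(t) = M + t·d
  = (-7 + 0·1, 10 + (-14)·1, 5 + (-14)·1)
  = (-7 + 0, 10 - 14, 5 - 14)
  = (-7, -4, -9)

(-7, -4, -9)


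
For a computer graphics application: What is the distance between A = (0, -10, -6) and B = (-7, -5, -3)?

d = √[(x₂-x₁)² + (y₂-y₁)² + (z₂-z₁)²]
  = √[(-7)² + 5² + 3²]
  = √[49 + 25 + 9]
  = √83
  ≈ 9.11

9.11


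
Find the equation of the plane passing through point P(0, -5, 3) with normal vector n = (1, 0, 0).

The plane through P with normal n = (a, b, c) satisfies n·(r - P) = 0,
i.e. ax + by + cz = a·x₀ + b·y₀ + c·z₀.
d = 1·0 + 0·(-5) + 0·3
  = 0 + 0 + 0
  = 0
Equation: x = 0

x = 0


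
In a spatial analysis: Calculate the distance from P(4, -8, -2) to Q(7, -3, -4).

d = √[(x₂-x₁)² + (y₂-y₁)² + (z₂-z₁)²]
  = √[3² + 5² + (-2)²]
  = √[9 + 25 + 4]
  = √38
  ≈ 6.164

6.164


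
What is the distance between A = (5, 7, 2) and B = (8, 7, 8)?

d = √[(x₂-x₁)² + (y₂-y₁)² + (z₂-z₁)²]
  = √[3² + 0² + 6²]
  = √[9 + 0 + 36]
  = √45
  ≈ 6.708

6.708


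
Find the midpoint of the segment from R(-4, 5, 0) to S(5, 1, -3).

M = ((x₁+x₂)/2, (y₁+y₂)/2, (z₁+z₂)/2)
  = ((-4 + 5)/2, (5 + 1)/2, (0 - 3)/2)
  = (1/2, 6/2, -3/2)
  = (0.5, 3, -1.5)

(0.5, 3, -1.5)


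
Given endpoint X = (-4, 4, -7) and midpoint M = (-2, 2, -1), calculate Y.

Y = 2M - X
  = (2·(-2) - (-4), 2·2 - 4, 2·(-1) - (-7))
  = (-4 + 4, 4 - 4, -2 + 7)
  = (0, 0, 5)

(0, 0, 5)


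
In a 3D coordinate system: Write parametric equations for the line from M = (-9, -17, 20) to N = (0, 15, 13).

Direction vector d = N - M = (0 + 9, 15 + 17, 13 - 20) = (9, 32, -7)
Parametric form r = M + t·d:
x = -9 + 9t, y = -17 + 32t, z = 20 - 7t

x = -9 + 9t, y = -17 + 32t, z = 20 - 7t


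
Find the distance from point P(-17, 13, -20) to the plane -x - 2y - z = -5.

distance = |a·x₀ + b·y₀ + c·z₀ - d| / √(a² + b² + c²)
  = |(-1)·(-17) + (-2)·13 + (-1)·(-20) - (-5)| / √((-1)² + (-2)² + (-1)²)
  = |17 - 26 + 20 + 5| / √(1 + 4 + 1)
  = |16| / √6
  = 16 / 2.449
  ≈ 6.532

6.532


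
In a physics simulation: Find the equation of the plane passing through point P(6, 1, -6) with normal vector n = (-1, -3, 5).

The plane through P with normal n = (a, b, c) satisfies n·(r - P) = 0,
i.e. ax + by + cz = a·x₀ + b·y₀ + c·z₀.
d = (-1)·6 + (-3)·1 + 5·(-6)
  = -6 - 3 - 30
  = -39
Equation: -x - 3y + 5z = -39

-x - 3y + 5z = -39


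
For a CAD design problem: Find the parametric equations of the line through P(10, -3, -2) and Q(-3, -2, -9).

Direction vector d = Q - P = (-3 - 10, -2 + 3, -9 + 2) = (-13, 1, -7)
Parametric form r = P + t·d:
x = 10 - 13t, y = -3 + t, z = -2 - 7t

x = 10 - 13t, y = -3 + t, z = -2 - 7t


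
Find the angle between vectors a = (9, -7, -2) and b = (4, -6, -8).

a·b = 9·4 + (-7)·(-6) + (-2)·(-8) = 36 + 42 + 16 = 94
|a| = √(9² + (-7)² + (-2)²) = √134 ≈ 11.58
|b| = √(4² + (-6)² + (-8)²) = √116 ≈ 10.77
cos θ = (a·b)/(|a||b|) = 94/(11.58·10.77) ≈ 0.754
θ = arccos(0.754) ≈ 41.07°

41.07°


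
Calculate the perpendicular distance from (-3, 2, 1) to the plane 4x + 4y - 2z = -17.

distance = |a·x₀ + b·y₀ + c·z₀ - d| / √(a² + b² + c²)
  = |4·(-3) + 4·2 + (-2)·1 - (-17)| / √(4² + 4² + (-2)²)
  = |-12 + 8 - 2 + 17| / √(16 + 16 + 4)
  = |11| / √36
  = 11 / 6
  ≈ 1.833

1.833


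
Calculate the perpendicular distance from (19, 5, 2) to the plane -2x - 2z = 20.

distance = |a·x₀ + b·y₀ + c·z₀ - d| / √(a² + b² + c²)
  = |(-2)·19 + 0·5 + (-2)·2 - 20| / √((-2)² + 0² + (-2)²)
  = |-38 + 0 - 4 - 20| / √(4 + 0 + 4)
  = |-62| / √8
  = 62 / 2.828
  ≈ 21.92

21.92


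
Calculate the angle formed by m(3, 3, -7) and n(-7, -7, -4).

m·n = 3·(-7) + 3·(-7) + (-7)·(-4) = -21 - 21 + 28 = -14
|m| = √(3² + 3² + (-7)²) = √67 ≈ 8.185
|n| = √((-7)² + (-7)² + (-4)²) = √114 ≈ 10.68
cos θ = (m·n)/(|m||n|) = -14/(8.185·10.68) ≈ -0.1602
θ = arccos(-0.1602) ≈ 99.22°

99.22°


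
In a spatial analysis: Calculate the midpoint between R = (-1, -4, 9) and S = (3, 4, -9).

M = ((x₁+x₂)/2, (y₁+y₂)/2, (z₁+z₂)/2)
  = ((-1 + 3)/2, (-4 + 4)/2, (9 - 9)/2)
  = (2/2, 0/2, 0/2)
  = (1, 0, 0)

(1, 0, 0)


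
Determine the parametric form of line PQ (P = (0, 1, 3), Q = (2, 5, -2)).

Direction vector d = Q - P = (2 + 0, 5 - 1, -2 - 3) = (2, 4, -5)
Parametric form r = P + t·d:
x = 0 + 2t, y = 1 + 4t, z = 3 - 5t

x = 0 + 2t, y = 1 + 4t, z = 3 - 5t


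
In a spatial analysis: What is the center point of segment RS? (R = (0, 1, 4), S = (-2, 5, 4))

M = ((x₁+x₂)/2, (y₁+y₂)/2, (z₁+z₂)/2)
  = ((0 - 2)/2, (1 + 5)/2, (4 + 4)/2)
  = (-2/2, 6/2, 8/2)
  = (-1, 3, 4)

(-1, 3, 4)


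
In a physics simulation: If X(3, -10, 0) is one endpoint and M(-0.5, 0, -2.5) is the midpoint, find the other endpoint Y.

Y = 2M - X
  = (2·(-0.5) - 3, 2·0 - (-10), 2·(-2.5) - 0)
  = (-1 - 3, 0 + 10, -5 + 0)
  = (-4, 10, -5)

(-4, 10, -5)


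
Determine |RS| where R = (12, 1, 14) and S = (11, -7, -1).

d = √[(x₂-x₁)² + (y₂-y₁)² + (z₂-z₁)²]
  = √[(-1)² + (-8)² + (-15)²]
  = √[1 + 64 + 225]
  = √290
  ≈ 17.03

17.03


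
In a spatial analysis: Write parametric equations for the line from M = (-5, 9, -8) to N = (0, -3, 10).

Direction vector d = N - M = (0 + 5, -3 - 9, 10 + 8) = (5, -12, 18)
Parametric form r = M + t·d:
x = -5 + 5t, y = 9 - 12t, z = -8 + 18t

x = -5 + 5t, y = 9 - 12t, z = -8 + 18t


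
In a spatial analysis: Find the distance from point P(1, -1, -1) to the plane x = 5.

distance = |a·x₀ + b·y₀ + c·z₀ - d| / √(a² + b² + c²)
  = |1·1 + 0·(-1) + 0·(-1) - 5| / √(1² + 0² + 0²)
  = |1 + 0 + 0 - 5| / √(1 + 0 + 0)
  = |-4| / √1
  = 4 / 1
  ≈ 4

4


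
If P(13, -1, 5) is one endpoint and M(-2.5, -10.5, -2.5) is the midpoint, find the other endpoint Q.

Q = 2M - P
  = (2·(-2.5) - 13, 2·(-10.5) - (-1), 2·(-2.5) - 5)
  = (-5 - 13, -21 + 1, -5 - 5)
  = (-18, -20, -10)

(-18, -20, -10)


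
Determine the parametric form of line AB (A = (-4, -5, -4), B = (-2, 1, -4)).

Direction vector d = B - A = (-2 + 4, 1 + 5, -4 + 4) = (2, 6, 0)
Parametric form r = A + t·d:
x = -4 + 2t, y = -5 + 6t, z = -4

x = -4 + 2t, y = -5 + 6t, z = -4


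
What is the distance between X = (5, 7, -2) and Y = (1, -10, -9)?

d = √[(x₂-x₁)² + (y₂-y₁)² + (z₂-z₁)²]
  = √[(-4)² + (-17)² + (-7)²]
  = √[16 + 289 + 49]
  = √354
  ≈ 18.81

18.81


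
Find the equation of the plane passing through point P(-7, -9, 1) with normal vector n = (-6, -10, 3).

The plane through P with normal n = (a, b, c) satisfies n·(r - P) = 0,
i.e. ax + by + cz = a·x₀ + b·y₀ + c·z₀.
d = (-6)·(-7) + (-10)·(-9) + 3·1
  = 42 + 90 + 3
  = 135
Equation: -6x - 10y + 3z = 135

-6x - 10y + 3z = 135


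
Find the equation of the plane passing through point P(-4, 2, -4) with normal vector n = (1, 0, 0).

The plane through P with normal n = (a, b, c) satisfies n·(r - P) = 0,
i.e. ax + by + cz = a·x₀ + b·y₀ + c·z₀.
d = 1·(-4) + 0·2 + 0·(-4)
  = -4 + 0 + 0
  = -4
Equation: x = -4

x = -4


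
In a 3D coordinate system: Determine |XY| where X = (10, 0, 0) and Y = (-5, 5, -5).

d = √[(x₂-x₁)² + (y₂-y₁)² + (z₂-z₁)²]
  = √[(-15)² + 5² + (-5)²]
  = √[225 + 25 + 25]
  = √275
  ≈ 16.58

16.58


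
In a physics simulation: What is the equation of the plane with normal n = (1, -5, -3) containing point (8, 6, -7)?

The plane through P with normal n = (a, b, c) satisfies n·(r - P) = 0,
i.e. ax + by + cz = a·x₀ + b·y₀ + c·z₀.
d = 1·8 + (-5)·6 + (-3)·(-7)
  = 8 - 30 + 21
  = -1
Equation: x - 5y - 3z = -1

x - 5y - 3z = -1


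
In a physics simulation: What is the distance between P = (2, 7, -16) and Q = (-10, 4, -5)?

d = √[(x₂-x₁)² + (y₂-y₁)² + (z₂-z₁)²]
  = √[(-12)² + (-3)² + 11²]
  = √[144 + 9 + 121]
  = √274
  ≈ 16.55

16.55


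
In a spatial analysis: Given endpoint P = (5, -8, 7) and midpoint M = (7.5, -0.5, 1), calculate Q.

Q = 2M - P
  = (2·7.5 - 5, 2·(-0.5) - (-8), 2·1 - 7)
  = (15 - 5, -1 + 8, 2 - 7)
  = (10, 7, -5)

(10, 7, -5)


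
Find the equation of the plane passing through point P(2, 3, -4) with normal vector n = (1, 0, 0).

The plane through P with normal n = (a, b, c) satisfies n·(r - P) = 0,
i.e. ax + by + cz = a·x₀ + b·y₀ + c·z₀.
d = 1·2 + 0·3 + 0·(-4)
  = 2 + 0 + 0
  = 2
Equation: x = 2

x = 2


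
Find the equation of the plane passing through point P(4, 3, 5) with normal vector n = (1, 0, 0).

The plane through P with normal n = (a, b, c) satisfies n·(r - P) = 0,
i.e. ax + by + cz = a·x₀ + b·y₀ + c·z₀.
d = 1·4 + 0·3 + 0·5
  = 4 + 0 + 0
  = 4
Equation: x = 4

x = 4


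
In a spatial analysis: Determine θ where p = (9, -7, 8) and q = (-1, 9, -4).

p·q = 9·(-1) + (-7)·9 + 8·(-4) = -9 - 63 - 32 = -104
|p| = √(9² + (-7)² + 8²) = √194 ≈ 13.93
|q| = √((-1)² + 9² + (-4)²) = √98 ≈ 9.899
cos θ = (p·q)/(|p||q|) = -104/(13.93·9.899) ≈ -0.7543
θ = arccos(-0.7543) ≈ 139°

139°


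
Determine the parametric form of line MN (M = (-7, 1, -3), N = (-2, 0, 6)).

Direction vector d = N - M = (-2 + 7, 0 - 1, 6 + 3) = (5, -1, 9)
Parametric form r = M + t·d:
x = -7 + 5t, y = 1 - t, z = -3 + 9t

x = -7 + 5t, y = 1 - t, z = -3 + 9t


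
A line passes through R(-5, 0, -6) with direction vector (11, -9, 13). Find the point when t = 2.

P(t) = R + t·d
  = (-5 + 11·2, 0 + (-9)·2, -6 + 13·2)
  = (-5 + 22, 0 - 18, -6 + 26)
  = (17, -18, 20)

(17, -18, 20)


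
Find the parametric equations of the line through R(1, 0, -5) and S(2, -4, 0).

Direction vector d = S - R = (2 - 1, -4 + 0, 0 + 5) = (1, -4, 5)
Parametric form r = R + t·d:
x = 1 + t, y = 0 - 4t, z = -5 + 5t

x = 1 + t, y = 0 - 4t, z = -5 + 5t


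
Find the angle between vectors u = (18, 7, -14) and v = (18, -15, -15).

u·v = 18·18 + 7·(-15) + (-14)·(-15) = 324 - 105 + 210 = 429
|u| = √(18² + 7² + (-14)²) = √569 ≈ 23.85
|v| = √(18² + (-15)² + (-15)²) = √774 ≈ 27.82
cos θ = (u·v)/(|u||v|) = 429/(23.85·27.82) ≈ 0.6464
θ = arccos(0.6464) ≈ 49.73°

49.73°


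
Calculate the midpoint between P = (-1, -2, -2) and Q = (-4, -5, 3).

M = ((x₁+x₂)/2, (y₁+y₂)/2, (z₁+z₂)/2)
  = ((-1 - 4)/2, (-2 - 5)/2, (-2 + 3)/2)
  = (-5/2, -7/2, 1/2)
  = (-2.5, -3.5, 0.5)

(-2.5, -3.5, 0.5)


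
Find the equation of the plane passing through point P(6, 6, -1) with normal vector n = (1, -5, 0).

The plane through P with normal n = (a, b, c) satisfies n·(r - P) = 0,
i.e. ax + by + cz = a·x₀ + b·y₀ + c·z₀.
d = 1·6 + (-5)·6 + 0·(-1)
  = 6 - 30 + 0
  = -24
Equation: x - 5y = -24

x - 5y = -24


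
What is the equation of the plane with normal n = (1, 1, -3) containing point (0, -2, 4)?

The plane through P with normal n = (a, b, c) satisfies n·(r - P) = 0,
i.e. ax + by + cz = a·x₀ + b·y₀ + c·z₀.
d = 1·0 + 1·(-2) + (-3)·4
  = 0 - 2 - 12
  = -14
Equation: x + y - 3z = -14

x + y - 3z = -14


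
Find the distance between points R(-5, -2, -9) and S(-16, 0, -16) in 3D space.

d = √[(x₂-x₁)² + (y₂-y₁)² + (z₂-z₁)²]
  = √[(-11)² + 2² + (-7)²]
  = √[121 + 4 + 49]
  = √174
  ≈ 13.19

13.19


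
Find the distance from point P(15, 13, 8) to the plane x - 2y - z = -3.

distance = |a·x₀ + b·y₀ + c·z₀ - d| / √(a² + b² + c²)
  = |1·15 + (-2)·13 + (-1)·8 - (-3)| / √(1² + (-2)² + (-1)²)
  = |15 - 26 - 8 + 3| / √(1 + 4 + 1)
  = |-16| / √6
  = 16 / 2.449
  ≈ 6.532

6.532


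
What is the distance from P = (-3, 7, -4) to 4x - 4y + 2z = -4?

distance = |a·x₀ + b·y₀ + c·z₀ - d| / √(a² + b² + c²)
  = |4·(-3) + (-4)·7 + 2·(-4) - (-4)| / √(4² + (-4)² + 2²)
  = |-12 - 28 - 8 + 4| / √(16 + 16 + 4)
  = |-44| / √36
  = 44 / 6
  ≈ 7.333

7.333


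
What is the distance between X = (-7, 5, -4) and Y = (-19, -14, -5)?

d = √[(x₂-x₁)² + (y₂-y₁)² + (z₂-z₁)²]
  = √[(-12)² + (-19)² + (-1)²]
  = √[144 + 361 + 1]
  = √506
  ≈ 22.49

22.49


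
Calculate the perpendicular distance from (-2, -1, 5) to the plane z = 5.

distance = |a·x₀ + b·y₀ + c·z₀ - d| / √(a² + b² + c²)
  = |0·(-2) + 0·(-1) + 1·5 - 5| / √(0² + 0² + 1²)
  = |0 + 0 + 5 - 5| / √(0 + 0 + 1)
  = |0| / √1
  = 0 / 1
  ≈ 0

0


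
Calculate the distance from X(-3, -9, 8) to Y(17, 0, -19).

d = √[(x₂-x₁)² + (y₂-y₁)² + (z₂-z₁)²]
  = √[20² + 9² + (-27)²]
  = √[400 + 81 + 729]
  = √1210
  ≈ 34.79

34.79


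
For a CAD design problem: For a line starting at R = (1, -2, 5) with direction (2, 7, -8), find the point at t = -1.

P(t) = R + t·d
  = (1 + 2·(-1), -2 + 7·(-1), 5 + (-8)·(-1))
  = (1 - 2, -2 - 7, 5 + 8)
  = (-1, -9, 13)

(-1, -9, 13)


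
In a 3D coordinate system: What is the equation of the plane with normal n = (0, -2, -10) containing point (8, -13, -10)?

The plane through P with normal n = (a, b, c) satisfies n·(r - P) = 0,
i.e. ax + by + cz = a·x₀ + b·y₀ + c·z₀.
d = 0·8 + (-2)·(-13) + (-10)·(-10)
  = 0 + 26 + 100
  = 126
Equation: -2y - 10z = 126

-2y - 10z = 126


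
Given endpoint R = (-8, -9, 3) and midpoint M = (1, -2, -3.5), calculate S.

S = 2M - R
  = (2·1 - (-8), 2·(-2) - (-9), 2·(-3.5) - 3)
  = (2 + 8, -4 + 9, -7 - 3)
  = (10, 5, -10)

(10, 5, -10)


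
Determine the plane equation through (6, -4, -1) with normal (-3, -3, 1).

The plane through P with normal n = (a, b, c) satisfies n·(r - P) = 0,
i.e. ax + by + cz = a·x₀ + b·y₀ + c·z₀.
d = (-3)·6 + (-3)·(-4) + 1·(-1)
  = -18 + 12 - 1
  = -7
Equation: -3x - 3y + z = -7

-3x - 3y + z = -7


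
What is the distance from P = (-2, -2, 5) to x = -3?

distance = |a·x₀ + b·y₀ + c·z₀ - d| / √(a² + b² + c²)
  = |1·(-2) + 0·(-2) + 0·5 - (-3)| / √(1² + 0² + 0²)
  = |-2 + 0 + 0 + 3| / √(1 + 0 + 0)
  = |1| / √1
  = 1 / 1
  ≈ 1

1


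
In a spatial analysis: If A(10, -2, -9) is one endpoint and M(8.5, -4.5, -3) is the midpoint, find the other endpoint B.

B = 2M - A
  = (2·8.5 - 10, 2·(-4.5) - (-2), 2·(-3) - (-9))
  = (17 - 10, -9 + 2, -6 + 9)
  = (7, -7, 3)

(7, -7, 3)


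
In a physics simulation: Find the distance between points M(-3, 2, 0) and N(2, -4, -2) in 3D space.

d = √[(x₂-x₁)² + (y₂-y₁)² + (z₂-z₁)²]
  = √[5² + (-6)² + (-2)²]
  = √[25 + 36 + 4]
  = √65
  ≈ 8.062

8.062


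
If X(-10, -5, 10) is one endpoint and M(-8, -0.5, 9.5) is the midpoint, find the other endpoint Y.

Y = 2M - X
  = (2·(-8) - (-10), 2·(-0.5) - (-5), 2·9.5 - 10)
  = (-16 + 10, -1 + 5, 19 - 10)
  = (-6, 4, 9)

(-6, 4, 9)


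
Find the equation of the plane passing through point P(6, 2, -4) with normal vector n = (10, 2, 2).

The plane through P with normal n = (a, b, c) satisfies n·(r - P) = 0,
i.e. ax + by + cz = a·x₀ + b·y₀ + c·z₀.
d = 10·6 + 2·2 + 2·(-4)
  = 60 + 4 - 8
  = 56
Equation: 10x + 2y + 2z = 56

10x + 2y + 2z = 56


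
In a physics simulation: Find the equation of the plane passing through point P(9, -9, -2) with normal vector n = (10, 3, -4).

The plane through P with normal n = (a, b, c) satisfies n·(r - P) = 0,
i.e. ax + by + cz = a·x₀ + b·y₀ + c·z₀.
d = 10·9 + 3·(-9) + (-4)·(-2)
  = 90 - 27 + 8
  = 71
Equation: 10x + 3y - 4z = 71

10x + 3y - 4z = 71


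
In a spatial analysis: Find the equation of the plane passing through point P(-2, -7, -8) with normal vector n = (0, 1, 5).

The plane through P with normal n = (a, b, c) satisfies n·(r - P) = 0,
i.e. ax + by + cz = a·x₀ + b·y₀ + c·z₀.
d = 0·(-2) + 1·(-7) + 5·(-8)
  = 0 - 7 - 40
  = -47
Equation: y + 5z = -47

y + 5z = -47


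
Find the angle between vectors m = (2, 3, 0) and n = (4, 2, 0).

m·n = 2·4 + 3·2 + 0·0 = 8 + 6 + 0 = 14
|m| = √(2² + 3² + 0²) = √13 ≈ 3.606
|n| = √(4² + 2² + 0²) = √20 ≈ 4.472
cos θ = (m·n)/(|m||n|) = 14/(3.606·4.472) ≈ 0.8682
θ = arccos(0.8682) ≈ 29.74°

29.74°


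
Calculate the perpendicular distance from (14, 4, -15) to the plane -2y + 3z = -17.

distance = |a·x₀ + b·y₀ + c·z₀ - d| / √(a² + b² + c²)
  = |0·14 + (-2)·4 + 3·(-15) - (-17)| / √(0² + (-2)² + 3²)
  = |0 - 8 - 45 + 17| / √(0 + 4 + 9)
  = |-36| / √13
  = 36 / 3.606
  ≈ 9.985

9.985


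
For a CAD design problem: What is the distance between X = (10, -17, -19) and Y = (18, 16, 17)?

d = √[(x₂-x₁)² + (y₂-y₁)² + (z₂-z₁)²]
  = √[8² + 33² + 36²]
  = √[64 + 1089 + 1296]
  = √2449
  ≈ 49.49

49.49


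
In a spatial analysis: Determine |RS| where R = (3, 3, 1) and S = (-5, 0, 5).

d = √[(x₂-x₁)² + (y₂-y₁)² + (z₂-z₁)²]
  = √[(-8)² + (-3)² + 4²]
  = √[64 + 9 + 16]
  = √89
  ≈ 9.434

9.434


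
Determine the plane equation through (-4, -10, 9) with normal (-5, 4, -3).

The plane through P with normal n = (a, b, c) satisfies n·(r - P) = 0,
i.e. ax + by + cz = a·x₀ + b·y₀ + c·z₀.
d = (-5)·(-4) + 4·(-10) + (-3)·9
  = 20 - 40 - 27
  = -47
Equation: -5x + 4y - 3z = -47

-5x + 4y - 3z = -47


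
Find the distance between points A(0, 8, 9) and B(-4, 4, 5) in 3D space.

d = √[(x₂-x₁)² + (y₂-y₁)² + (z₂-z₁)²]
  = √[(-4)² + (-4)² + (-4)²]
  = √[16 + 16 + 16]
  = √48
  ≈ 6.928

6.928


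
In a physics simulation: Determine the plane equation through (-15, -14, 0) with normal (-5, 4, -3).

The plane through P with normal n = (a, b, c) satisfies n·(r - P) = 0,
i.e. ax + by + cz = a·x₀ + b·y₀ + c·z₀.
d = (-5)·(-15) + 4·(-14) + (-3)·0
  = 75 - 56 + 0
  = 19
Equation: -5x + 4y - 3z = 19

-5x + 4y - 3z = 19


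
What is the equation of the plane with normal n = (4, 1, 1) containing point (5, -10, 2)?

The plane through P with normal n = (a, b, c) satisfies n·(r - P) = 0,
i.e. ax + by + cz = a·x₀ + b·y₀ + c·z₀.
d = 4·5 + 1·(-10) + 1·2
  = 20 - 10 + 2
  = 12
Equation: 4x + y + z = 12

4x + y + z = 12


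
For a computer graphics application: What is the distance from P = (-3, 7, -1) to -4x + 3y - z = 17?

distance = |a·x₀ + b·y₀ + c·z₀ - d| / √(a² + b² + c²)
  = |(-4)·(-3) + 3·7 + (-1)·(-1) - 17| / √((-4)² + 3² + (-1)²)
  = |12 + 21 + 1 - 17| / √(16 + 9 + 1)
  = |17| / √26
  = 17 / 5.099
  ≈ 3.334

3.334


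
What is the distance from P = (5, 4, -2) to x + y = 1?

distance = |a·x₀ + b·y₀ + c·z₀ - d| / √(a² + b² + c²)
  = |1·5 + 1·4 + 0·(-2) - 1| / √(1² + 1² + 0²)
  = |5 + 4 + 0 - 1| / √(1 + 1 + 0)
  = |8| / √2
  = 8 / 1.414
  ≈ 5.657

5.657


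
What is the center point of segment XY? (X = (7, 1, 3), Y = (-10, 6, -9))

M = ((x₁+x₂)/2, (y₁+y₂)/2, (z₁+z₂)/2)
  = ((7 - 10)/2, (1 + 6)/2, (3 - 9)/2)
  = (-3/2, 7/2, -6/2)
  = (-1.5, 3.5, -3)

(-1.5, 3.5, -3)


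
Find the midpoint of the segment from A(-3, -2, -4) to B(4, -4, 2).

M = ((x₁+x₂)/2, (y₁+y₂)/2, (z₁+z₂)/2)
  = ((-3 + 4)/2, (-2 - 4)/2, (-4 + 2)/2)
  = (1/2, -6/2, -2/2)
  = (0.5, -3, -1)

(0.5, -3, -1)


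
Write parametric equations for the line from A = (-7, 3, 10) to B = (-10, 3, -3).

Direction vector d = B - A = (-10 + 7, 3 - 3, -3 - 10) = (-3, 0, -13)
Parametric form r = A + t·d:
x = -7 - 3t, y = 3, z = 10 - 13t

x = -7 - 3t, y = 3, z = 10 - 13t


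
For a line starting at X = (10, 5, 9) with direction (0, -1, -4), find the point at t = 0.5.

P(t) = X + t·d
  = (10 + 0·0.5, 5 + (-1)·0.5, 9 + (-4)·0.5)
  = (10 + 0, 5 - 0.5, 9 - 2)
  = (10, 4.5, 7)

(10, 4.5, 7)


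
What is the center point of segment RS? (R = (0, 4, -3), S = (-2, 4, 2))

M = ((x₁+x₂)/2, (y₁+y₂)/2, (z₁+z₂)/2)
  = ((0 - 2)/2, (4 + 4)/2, (-3 + 2)/2)
  = (-2/2, 8/2, -1/2)
  = (-1, 4, -0.5)

(-1, 4, -0.5)


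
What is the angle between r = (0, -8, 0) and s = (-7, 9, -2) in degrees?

r·s = 0·(-7) + (-8)·9 + 0·(-2) = 0 - 72 + 0 = -72
|r| = √(0² + (-8)² + 0²) = √64 ≈ 8
|s| = √((-7)² + 9² + (-2)²) = √134 ≈ 11.58
cos θ = (r·s)/(|r||s|) = -72/(8·11.58) ≈ -0.7775
θ = arccos(-0.7775) ≈ 141°

141°


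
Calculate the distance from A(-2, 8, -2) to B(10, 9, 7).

d = √[(x₂-x₁)² + (y₂-y₁)² + (z₂-z₁)²]
  = √[12² + 1² + 9²]
  = √[144 + 1 + 81]
  = √226
  ≈ 15.03

15.03


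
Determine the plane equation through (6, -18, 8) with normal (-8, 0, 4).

The plane through P with normal n = (a, b, c) satisfies n·(r - P) = 0,
i.e. ax + by + cz = a·x₀ + b·y₀ + c·z₀.
d = (-8)·6 + 0·(-18) + 4·8
  = -48 + 0 + 32
  = -16
Equation: -8x + 4z = -16

-8x + 4z = -16


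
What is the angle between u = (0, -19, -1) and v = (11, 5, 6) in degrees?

u·v = 0·11 + (-19)·5 + (-1)·6 = 0 - 95 - 6 = -101
|u| = √(0² + (-19)² + (-1)²) = √362 ≈ 19.03
|v| = √(11² + 5² + 6²) = √182 ≈ 13.49
cos θ = (u·v)/(|u||v|) = -101/(19.03·13.49) ≈ -0.3935
θ = arccos(-0.3935) ≈ 113.2°

113.2°


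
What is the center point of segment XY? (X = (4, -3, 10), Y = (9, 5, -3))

M = ((x₁+x₂)/2, (y₁+y₂)/2, (z₁+z₂)/2)
  = ((4 + 9)/2, (-3 + 5)/2, (10 - 3)/2)
  = (13/2, 2/2, 7/2)
  = (6.5, 1, 3.5)

(6.5, 1, 3.5)


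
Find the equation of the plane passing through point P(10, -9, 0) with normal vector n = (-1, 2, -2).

The plane through P with normal n = (a, b, c) satisfies n·(r - P) = 0,
i.e. ax + by + cz = a·x₀ + b·y₀ + c·z₀.
d = (-1)·10 + 2·(-9) + (-2)·0
  = -10 - 18 + 0
  = -28
Equation: -x + 2y - 2z = -28

-x + 2y - 2z = -28


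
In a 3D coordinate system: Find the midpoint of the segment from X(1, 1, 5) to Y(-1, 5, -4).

M = ((x₁+x₂)/2, (y₁+y₂)/2, (z₁+z₂)/2)
  = ((1 - 1)/2, (1 + 5)/2, (5 - 4)/2)
  = (0/2, 6/2, 1/2)
  = (0, 3, 0.5)

(0, 3, 0.5)


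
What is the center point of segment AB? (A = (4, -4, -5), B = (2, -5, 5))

M = ((x₁+x₂)/2, (y₁+y₂)/2, (z₁+z₂)/2)
  = ((4 + 2)/2, (-4 - 5)/2, (-5 + 5)/2)
  = (6/2, -9/2, 0/2)
  = (3, -4.5, 0)

(3, -4.5, 0)


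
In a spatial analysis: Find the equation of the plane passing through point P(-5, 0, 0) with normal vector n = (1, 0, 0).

The plane through P with normal n = (a, b, c) satisfies n·(r - P) = 0,
i.e. ax + by + cz = a·x₀ + b·y₀ + c·z₀.
d = 1·(-5) + 0·0 + 0·0
  = -5 + 0 + 0
  = -5
Equation: x = -5

x = -5


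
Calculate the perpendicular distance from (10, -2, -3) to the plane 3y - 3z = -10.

distance = |a·x₀ + b·y₀ + c·z₀ - d| / √(a² + b² + c²)
  = |0·10 + 3·(-2) + (-3)·(-3) - (-10)| / √(0² + 3² + (-3)²)
  = |0 - 6 + 9 + 10| / √(0 + 9 + 9)
  = |13| / √18
  = 13 / 4.243
  ≈ 3.064

3.064


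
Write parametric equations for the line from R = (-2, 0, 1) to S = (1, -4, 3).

Direction vector d = S - R = (1 + 2, -4 + 0, 3 - 1) = (3, -4, 2)
Parametric form r = R + t·d:
x = -2 + 3t, y = 0 - 4t, z = 1 + 2t

x = -2 + 3t, y = 0 - 4t, z = 1 + 2t


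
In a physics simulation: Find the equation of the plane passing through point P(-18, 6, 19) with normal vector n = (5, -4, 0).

The plane through P with normal n = (a, b, c) satisfies n·(r - P) = 0,
i.e. ax + by + cz = a·x₀ + b·y₀ + c·z₀.
d = 5·(-18) + (-4)·6 + 0·19
  = -90 - 24 + 0
  = -114
Equation: 5x - 4y = -114

5x - 4y = -114


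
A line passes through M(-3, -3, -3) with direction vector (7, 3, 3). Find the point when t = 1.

P(t) = M + t·d
  = (-3 + 7·1, -3 + 3·1, -3 + 3·1)
  = (-3 + 7, -3 + 3, -3 + 3)
  = (4, 0, 0)

(4, 0, 0)


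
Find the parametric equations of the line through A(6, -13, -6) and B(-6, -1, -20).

Direction vector d = B - A = (-6 - 6, -1 + 13, -20 + 6) = (-12, 12, -14)
Parametric form r = A + t·d:
x = 6 - 12t, y = -13 + 12t, z = -6 - 14t

x = 6 - 12t, y = -13 + 12t, z = -6 - 14t
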